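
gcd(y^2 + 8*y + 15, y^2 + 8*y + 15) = y^2 + 8*y + 15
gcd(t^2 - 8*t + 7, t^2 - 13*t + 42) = t - 7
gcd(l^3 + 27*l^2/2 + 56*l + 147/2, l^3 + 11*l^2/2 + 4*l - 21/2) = l^2 + 13*l/2 + 21/2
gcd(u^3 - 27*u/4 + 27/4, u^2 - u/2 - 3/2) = u - 3/2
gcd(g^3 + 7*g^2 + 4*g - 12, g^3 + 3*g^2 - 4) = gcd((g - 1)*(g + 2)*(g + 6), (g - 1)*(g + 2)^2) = g^2 + g - 2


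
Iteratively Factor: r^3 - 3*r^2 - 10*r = (r)*(r^2 - 3*r - 10) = r*(r + 2)*(r - 5)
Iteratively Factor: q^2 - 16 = (q + 4)*(q - 4)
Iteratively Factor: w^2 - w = (w)*(w - 1)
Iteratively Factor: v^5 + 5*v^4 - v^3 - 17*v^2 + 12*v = (v + 3)*(v^4 + 2*v^3 - 7*v^2 + 4*v) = (v - 1)*(v + 3)*(v^3 + 3*v^2 - 4*v) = (v - 1)^2*(v + 3)*(v^2 + 4*v) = (v - 1)^2*(v + 3)*(v + 4)*(v)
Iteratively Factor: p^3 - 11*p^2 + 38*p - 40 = (p - 2)*(p^2 - 9*p + 20) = (p - 5)*(p - 2)*(p - 4)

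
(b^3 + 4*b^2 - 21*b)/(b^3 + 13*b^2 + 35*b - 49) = b*(b - 3)/(b^2 + 6*b - 7)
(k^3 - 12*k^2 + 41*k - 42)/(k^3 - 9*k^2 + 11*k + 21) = (k - 2)/(k + 1)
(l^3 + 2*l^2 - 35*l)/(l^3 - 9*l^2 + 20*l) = (l + 7)/(l - 4)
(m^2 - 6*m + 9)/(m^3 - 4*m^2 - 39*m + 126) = (m - 3)/(m^2 - m - 42)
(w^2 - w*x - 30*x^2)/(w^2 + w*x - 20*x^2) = (-w + 6*x)/(-w + 4*x)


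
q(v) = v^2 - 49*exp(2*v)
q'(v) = 2*v - 98*exp(2*v)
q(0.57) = -152.89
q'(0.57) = -305.28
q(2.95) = -17878.13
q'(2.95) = -35767.77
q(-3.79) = 14.34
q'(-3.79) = -7.63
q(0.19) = -71.62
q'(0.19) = -142.92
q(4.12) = -185670.50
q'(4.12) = -371366.71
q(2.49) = -7122.04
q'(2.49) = -14251.51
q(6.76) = -36463380.64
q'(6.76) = -72926839.16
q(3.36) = -40600.77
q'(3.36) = -81217.40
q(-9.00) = 81.00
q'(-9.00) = -18.00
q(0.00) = -49.00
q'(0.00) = -98.00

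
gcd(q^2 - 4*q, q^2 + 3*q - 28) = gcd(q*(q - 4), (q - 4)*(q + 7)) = q - 4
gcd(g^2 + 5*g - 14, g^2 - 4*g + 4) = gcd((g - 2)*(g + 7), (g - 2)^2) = g - 2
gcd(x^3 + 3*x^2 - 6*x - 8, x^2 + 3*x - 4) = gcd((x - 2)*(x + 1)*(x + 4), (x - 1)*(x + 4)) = x + 4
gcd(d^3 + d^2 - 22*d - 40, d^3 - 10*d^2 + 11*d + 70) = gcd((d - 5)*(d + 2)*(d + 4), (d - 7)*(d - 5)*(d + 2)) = d^2 - 3*d - 10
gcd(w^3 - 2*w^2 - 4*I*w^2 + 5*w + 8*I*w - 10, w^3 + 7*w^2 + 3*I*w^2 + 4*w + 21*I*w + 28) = 1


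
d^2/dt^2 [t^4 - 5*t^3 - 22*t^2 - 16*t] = 12*t^2 - 30*t - 44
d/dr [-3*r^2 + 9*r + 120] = 9 - 6*r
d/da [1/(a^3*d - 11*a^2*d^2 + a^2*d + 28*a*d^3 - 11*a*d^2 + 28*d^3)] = (-3*a^2 + 22*a*d - 2*a - 28*d^2 + 11*d)/(d*(a^3 - 11*a^2*d + a^2 + 28*a*d^2 - 11*a*d + 28*d^2)^2)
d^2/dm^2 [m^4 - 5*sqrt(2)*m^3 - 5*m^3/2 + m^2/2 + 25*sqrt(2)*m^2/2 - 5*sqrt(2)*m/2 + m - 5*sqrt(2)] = 12*m^2 - 30*sqrt(2)*m - 15*m + 1 + 25*sqrt(2)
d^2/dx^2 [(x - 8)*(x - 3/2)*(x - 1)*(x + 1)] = 12*x^2 - 57*x + 22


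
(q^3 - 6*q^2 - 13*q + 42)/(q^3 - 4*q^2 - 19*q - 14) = (q^2 + q - 6)/(q^2 + 3*q + 2)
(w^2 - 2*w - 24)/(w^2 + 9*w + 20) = (w - 6)/(w + 5)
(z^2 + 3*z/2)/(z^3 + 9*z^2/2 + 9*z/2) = 1/(z + 3)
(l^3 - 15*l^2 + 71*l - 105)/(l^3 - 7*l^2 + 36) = (l^2 - 12*l + 35)/(l^2 - 4*l - 12)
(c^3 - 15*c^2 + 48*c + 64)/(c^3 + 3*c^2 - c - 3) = (c^2 - 16*c + 64)/(c^2 + 2*c - 3)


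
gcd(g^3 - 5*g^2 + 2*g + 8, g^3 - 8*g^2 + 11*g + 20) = g^2 - 3*g - 4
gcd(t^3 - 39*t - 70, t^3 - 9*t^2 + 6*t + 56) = t^2 - 5*t - 14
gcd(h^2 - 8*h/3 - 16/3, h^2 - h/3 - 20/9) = h + 4/3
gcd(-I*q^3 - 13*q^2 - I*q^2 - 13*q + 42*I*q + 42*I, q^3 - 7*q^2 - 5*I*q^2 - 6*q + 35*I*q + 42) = 1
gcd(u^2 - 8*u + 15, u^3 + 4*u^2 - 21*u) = u - 3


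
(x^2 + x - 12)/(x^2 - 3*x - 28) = (x - 3)/(x - 7)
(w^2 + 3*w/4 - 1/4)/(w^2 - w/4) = (w + 1)/w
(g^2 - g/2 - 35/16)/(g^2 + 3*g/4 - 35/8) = (4*g + 5)/(2*(2*g + 5))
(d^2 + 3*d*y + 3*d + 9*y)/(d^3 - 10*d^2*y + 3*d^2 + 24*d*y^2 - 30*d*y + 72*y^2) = (d + 3*y)/(d^2 - 10*d*y + 24*y^2)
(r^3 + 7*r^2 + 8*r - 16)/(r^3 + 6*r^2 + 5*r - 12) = (r + 4)/(r + 3)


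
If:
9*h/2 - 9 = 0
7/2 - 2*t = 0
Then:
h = 2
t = 7/4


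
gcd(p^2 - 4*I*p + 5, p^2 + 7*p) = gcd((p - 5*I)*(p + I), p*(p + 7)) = 1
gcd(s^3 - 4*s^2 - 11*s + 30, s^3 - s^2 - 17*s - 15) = s^2 - 2*s - 15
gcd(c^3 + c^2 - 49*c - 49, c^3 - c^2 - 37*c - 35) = c^2 - 6*c - 7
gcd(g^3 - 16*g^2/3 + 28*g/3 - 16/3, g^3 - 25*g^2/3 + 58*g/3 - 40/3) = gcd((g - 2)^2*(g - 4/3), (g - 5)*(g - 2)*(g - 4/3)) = g^2 - 10*g/3 + 8/3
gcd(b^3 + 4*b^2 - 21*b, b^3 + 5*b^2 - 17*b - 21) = b^2 + 4*b - 21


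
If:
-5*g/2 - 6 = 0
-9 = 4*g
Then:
No Solution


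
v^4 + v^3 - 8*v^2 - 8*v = v*(v + 1)*(v - 2*sqrt(2))*(v + 2*sqrt(2))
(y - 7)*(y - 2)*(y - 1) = y^3 - 10*y^2 + 23*y - 14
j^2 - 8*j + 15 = (j - 5)*(j - 3)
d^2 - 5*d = d*(d - 5)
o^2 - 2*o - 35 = (o - 7)*(o + 5)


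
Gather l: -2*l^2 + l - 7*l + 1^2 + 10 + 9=-2*l^2 - 6*l + 20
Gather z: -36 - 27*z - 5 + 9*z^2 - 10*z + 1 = 9*z^2 - 37*z - 40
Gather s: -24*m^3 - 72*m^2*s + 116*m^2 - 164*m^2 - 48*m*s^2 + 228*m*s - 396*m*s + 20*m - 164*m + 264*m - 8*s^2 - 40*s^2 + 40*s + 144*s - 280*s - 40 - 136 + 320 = -24*m^3 - 48*m^2 + 120*m + s^2*(-48*m - 48) + s*(-72*m^2 - 168*m - 96) + 144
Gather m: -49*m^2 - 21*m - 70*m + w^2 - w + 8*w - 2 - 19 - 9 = -49*m^2 - 91*m + w^2 + 7*w - 30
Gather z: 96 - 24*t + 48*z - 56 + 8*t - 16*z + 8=-16*t + 32*z + 48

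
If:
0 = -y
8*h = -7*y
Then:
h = 0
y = 0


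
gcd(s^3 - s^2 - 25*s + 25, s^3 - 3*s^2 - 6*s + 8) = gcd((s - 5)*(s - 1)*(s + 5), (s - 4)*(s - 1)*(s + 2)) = s - 1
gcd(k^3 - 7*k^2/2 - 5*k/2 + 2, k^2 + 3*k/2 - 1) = k - 1/2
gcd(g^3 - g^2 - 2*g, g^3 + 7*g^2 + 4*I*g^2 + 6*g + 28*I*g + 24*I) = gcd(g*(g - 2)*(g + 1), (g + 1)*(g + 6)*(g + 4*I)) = g + 1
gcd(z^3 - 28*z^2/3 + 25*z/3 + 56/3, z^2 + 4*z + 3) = z + 1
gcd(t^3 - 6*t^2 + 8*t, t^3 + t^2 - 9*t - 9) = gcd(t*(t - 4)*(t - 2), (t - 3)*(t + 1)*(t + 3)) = 1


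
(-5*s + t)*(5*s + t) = -25*s^2 + t^2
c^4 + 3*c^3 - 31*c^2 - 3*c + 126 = (c - 3)^2*(c + 2)*(c + 7)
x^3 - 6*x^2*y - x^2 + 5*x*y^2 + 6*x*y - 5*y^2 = (x - 1)*(x - 5*y)*(x - y)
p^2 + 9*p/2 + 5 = (p + 2)*(p + 5/2)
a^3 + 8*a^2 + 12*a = a*(a + 2)*(a + 6)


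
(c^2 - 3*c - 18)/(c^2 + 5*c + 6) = (c - 6)/(c + 2)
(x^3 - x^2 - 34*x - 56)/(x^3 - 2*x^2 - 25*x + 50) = (x^3 - x^2 - 34*x - 56)/(x^3 - 2*x^2 - 25*x + 50)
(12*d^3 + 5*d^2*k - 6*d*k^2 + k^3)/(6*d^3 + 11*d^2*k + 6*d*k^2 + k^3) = (12*d^2 - 7*d*k + k^2)/(6*d^2 + 5*d*k + k^2)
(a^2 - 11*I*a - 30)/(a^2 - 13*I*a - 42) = (a - 5*I)/(a - 7*I)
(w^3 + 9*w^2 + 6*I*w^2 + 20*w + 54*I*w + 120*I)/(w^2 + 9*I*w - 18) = (w^2 + 9*w + 20)/(w + 3*I)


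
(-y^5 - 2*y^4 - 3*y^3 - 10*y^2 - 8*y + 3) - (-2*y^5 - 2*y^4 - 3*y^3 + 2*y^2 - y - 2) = y^5 - 12*y^2 - 7*y + 5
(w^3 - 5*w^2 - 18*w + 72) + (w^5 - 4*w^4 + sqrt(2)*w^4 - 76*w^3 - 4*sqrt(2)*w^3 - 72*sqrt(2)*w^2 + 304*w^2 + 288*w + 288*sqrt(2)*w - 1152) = w^5 - 4*w^4 + sqrt(2)*w^4 - 75*w^3 - 4*sqrt(2)*w^3 - 72*sqrt(2)*w^2 + 299*w^2 + 270*w + 288*sqrt(2)*w - 1080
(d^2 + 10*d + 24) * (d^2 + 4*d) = d^4 + 14*d^3 + 64*d^2 + 96*d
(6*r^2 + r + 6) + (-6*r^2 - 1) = r + 5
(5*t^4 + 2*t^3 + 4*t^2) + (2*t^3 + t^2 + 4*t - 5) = 5*t^4 + 4*t^3 + 5*t^2 + 4*t - 5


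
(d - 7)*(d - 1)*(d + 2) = d^3 - 6*d^2 - 9*d + 14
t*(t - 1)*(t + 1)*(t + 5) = t^4 + 5*t^3 - t^2 - 5*t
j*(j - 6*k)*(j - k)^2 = j^4 - 8*j^3*k + 13*j^2*k^2 - 6*j*k^3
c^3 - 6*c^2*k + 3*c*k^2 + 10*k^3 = (c - 5*k)*(c - 2*k)*(c + k)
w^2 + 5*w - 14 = (w - 2)*(w + 7)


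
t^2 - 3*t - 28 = (t - 7)*(t + 4)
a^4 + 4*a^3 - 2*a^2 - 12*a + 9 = (a - 1)^2*(a + 3)^2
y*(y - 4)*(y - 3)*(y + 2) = y^4 - 5*y^3 - 2*y^2 + 24*y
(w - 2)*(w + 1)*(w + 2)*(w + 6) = w^4 + 7*w^3 + 2*w^2 - 28*w - 24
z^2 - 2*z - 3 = (z - 3)*(z + 1)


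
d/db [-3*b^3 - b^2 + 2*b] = -9*b^2 - 2*b + 2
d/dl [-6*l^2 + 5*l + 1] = 5 - 12*l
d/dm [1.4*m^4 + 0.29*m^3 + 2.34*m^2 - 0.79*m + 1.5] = 5.6*m^3 + 0.87*m^2 + 4.68*m - 0.79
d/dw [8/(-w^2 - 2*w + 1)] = 16*(w + 1)/(w^2 + 2*w - 1)^2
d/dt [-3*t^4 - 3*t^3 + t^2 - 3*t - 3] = -12*t^3 - 9*t^2 + 2*t - 3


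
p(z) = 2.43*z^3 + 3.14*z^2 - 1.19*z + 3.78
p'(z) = 7.29*z^2 + 6.28*z - 1.19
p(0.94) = 7.45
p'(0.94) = 11.15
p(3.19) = 110.82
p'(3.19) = 93.03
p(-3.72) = -73.43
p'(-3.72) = 76.33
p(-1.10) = 5.65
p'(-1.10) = 0.72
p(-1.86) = 1.22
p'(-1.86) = 12.35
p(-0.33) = 4.43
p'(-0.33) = -2.47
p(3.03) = 96.60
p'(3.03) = 84.77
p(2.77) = 76.22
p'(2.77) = 72.14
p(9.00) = 2018.88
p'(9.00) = 645.82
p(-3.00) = -30.00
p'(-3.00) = 45.58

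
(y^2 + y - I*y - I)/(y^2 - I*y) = (y + 1)/y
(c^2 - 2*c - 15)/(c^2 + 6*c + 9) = (c - 5)/(c + 3)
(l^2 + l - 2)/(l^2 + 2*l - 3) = (l + 2)/(l + 3)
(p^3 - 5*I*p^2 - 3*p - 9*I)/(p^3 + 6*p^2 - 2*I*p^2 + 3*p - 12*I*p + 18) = (p - 3*I)/(p + 6)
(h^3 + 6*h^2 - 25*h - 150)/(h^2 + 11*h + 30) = h - 5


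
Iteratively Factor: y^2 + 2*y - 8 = (y + 4)*(y - 2)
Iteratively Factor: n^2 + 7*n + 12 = (n + 4)*(n + 3)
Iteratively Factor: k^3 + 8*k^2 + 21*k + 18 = (k + 3)*(k^2 + 5*k + 6) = (k + 3)^2*(k + 2)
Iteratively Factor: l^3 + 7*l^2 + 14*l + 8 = (l + 1)*(l^2 + 6*l + 8) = (l + 1)*(l + 2)*(l + 4)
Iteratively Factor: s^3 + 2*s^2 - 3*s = (s)*(s^2 + 2*s - 3) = s*(s - 1)*(s + 3)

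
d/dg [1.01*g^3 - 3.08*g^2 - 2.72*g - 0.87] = 3.03*g^2 - 6.16*g - 2.72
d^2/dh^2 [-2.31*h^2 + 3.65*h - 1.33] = -4.62000000000000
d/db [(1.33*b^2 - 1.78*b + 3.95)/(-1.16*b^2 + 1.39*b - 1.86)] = (-0.2161*b^2 + 4.2164*b - 2.1797)/(1.3456*b^4 - 3.2248*b^3 + 6.2473*b^2 - 5.1708*b + 3.4596)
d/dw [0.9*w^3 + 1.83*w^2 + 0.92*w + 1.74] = 2.7*w^2 + 3.66*w + 0.92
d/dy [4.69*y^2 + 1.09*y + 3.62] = 9.38*y + 1.09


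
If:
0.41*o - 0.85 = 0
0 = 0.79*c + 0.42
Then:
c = -0.53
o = 2.07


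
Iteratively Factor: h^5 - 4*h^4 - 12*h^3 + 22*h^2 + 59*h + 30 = (h + 2)*(h^4 - 6*h^3 + 22*h + 15) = (h - 3)*(h + 2)*(h^3 - 3*h^2 - 9*h - 5) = (h - 3)*(h + 1)*(h + 2)*(h^2 - 4*h - 5) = (h - 5)*(h - 3)*(h + 1)*(h + 2)*(h + 1)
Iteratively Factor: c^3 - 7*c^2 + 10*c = (c)*(c^2 - 7*c + 10) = c*(c - 5)*(c - 2)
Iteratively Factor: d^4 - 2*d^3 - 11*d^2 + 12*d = (d)*(d^3 - 2*d^2 - 11*d + 12) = d*(d - 4)*(d^2 + 2*d - 3) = d*(d - 4)*(d - 1)*(d + 3)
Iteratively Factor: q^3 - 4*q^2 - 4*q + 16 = (q - 4)*(q^2 - 4) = (q - 4)*(q + 2)*(q - 2)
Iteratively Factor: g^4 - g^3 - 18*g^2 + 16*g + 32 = (g + 1)*(g^3 - 2*g^2 - 16*g + 32) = (g + 1)*(g + 4)*(g^2 - 6*g + 8) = (g - 4)*(g + 1)*(g + 4)*(g - 2)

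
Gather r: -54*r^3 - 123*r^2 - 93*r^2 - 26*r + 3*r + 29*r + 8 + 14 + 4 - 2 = -54*r^3 - 216*r^2 + 6*r + 24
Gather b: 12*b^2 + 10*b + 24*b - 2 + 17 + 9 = 12*b^2 + 34*b + 24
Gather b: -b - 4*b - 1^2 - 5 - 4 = -5*b - 10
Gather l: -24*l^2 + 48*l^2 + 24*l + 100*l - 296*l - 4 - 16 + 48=24*l^2 - 172*l + 28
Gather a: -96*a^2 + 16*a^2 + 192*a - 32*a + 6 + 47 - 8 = -80*a^2 + 160*a + 45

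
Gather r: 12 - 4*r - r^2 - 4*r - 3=-r^2 - 8*r + 9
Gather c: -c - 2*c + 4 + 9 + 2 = 15 - 3*c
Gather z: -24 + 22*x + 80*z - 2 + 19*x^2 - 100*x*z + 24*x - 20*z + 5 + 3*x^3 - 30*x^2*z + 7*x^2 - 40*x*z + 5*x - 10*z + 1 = 3*x^3 + 26*x^2 + 51*x + z*(-30*x^2 - 140*x + 50) - 20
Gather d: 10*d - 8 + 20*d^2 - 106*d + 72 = 20*d^2 - 96*d + 64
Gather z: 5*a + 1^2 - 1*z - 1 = 5*a - z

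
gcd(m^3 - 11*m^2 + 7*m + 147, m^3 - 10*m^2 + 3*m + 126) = m^2 - 4*m - 21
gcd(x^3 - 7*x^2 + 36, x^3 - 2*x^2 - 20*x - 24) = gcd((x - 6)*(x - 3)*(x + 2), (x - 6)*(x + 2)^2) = x^2 - 4*x - 12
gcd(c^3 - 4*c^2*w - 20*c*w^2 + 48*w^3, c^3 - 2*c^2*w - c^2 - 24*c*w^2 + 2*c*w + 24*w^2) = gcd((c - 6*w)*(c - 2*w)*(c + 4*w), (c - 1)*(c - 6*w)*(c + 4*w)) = -c^2 + 2*c*w + 24*w^2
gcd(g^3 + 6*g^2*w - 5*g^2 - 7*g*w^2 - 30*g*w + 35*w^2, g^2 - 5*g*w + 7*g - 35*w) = 1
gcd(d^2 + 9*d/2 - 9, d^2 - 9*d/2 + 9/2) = d - 3/2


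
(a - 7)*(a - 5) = a^2 - 12*a + 35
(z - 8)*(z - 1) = z^2 - 9*z + 8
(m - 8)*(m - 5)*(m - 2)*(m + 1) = m^4 - 14*m^3 + 51*m^2 - 14*m - 80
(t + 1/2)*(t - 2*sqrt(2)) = t^2 - 2*sqrt(2)*t + t/2 - sqrt(2)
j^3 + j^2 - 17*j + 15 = (j - 3)*(j - 1)*(j + 5)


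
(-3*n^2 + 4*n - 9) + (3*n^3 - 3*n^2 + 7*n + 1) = 3*n^3 - 6*n^2 + 11*n - 8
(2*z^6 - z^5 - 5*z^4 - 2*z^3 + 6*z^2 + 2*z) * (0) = 0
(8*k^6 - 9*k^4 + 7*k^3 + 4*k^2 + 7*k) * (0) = 0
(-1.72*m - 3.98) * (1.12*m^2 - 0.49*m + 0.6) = -1.9264*m^3 - 3.6148*m^2 + 0.9182*m - 2.388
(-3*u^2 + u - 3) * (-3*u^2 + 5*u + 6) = 9*u^4 - 18*u^3 - 4*u^2 - 9*u - 18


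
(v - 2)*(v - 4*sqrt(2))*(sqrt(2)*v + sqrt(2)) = sqrt(2)*v^3 - 8*v^2 - sqrt(2)*v^2 - 2*sqrt(2)*v + 8*v + 16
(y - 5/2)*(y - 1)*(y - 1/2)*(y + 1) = y^4 - 3*y^3 + y^2/4 + 3*y - 5/4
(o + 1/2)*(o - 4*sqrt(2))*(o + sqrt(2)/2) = o^3 - 7*sqrt(2)*o^2/2 + o^2/2 - 4*o - 7*sqrt(2)*o/4 - 2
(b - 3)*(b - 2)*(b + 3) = b^3 - 2*b^2 - 9*b + 18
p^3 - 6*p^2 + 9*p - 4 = (p - 4)*(p - 1)^2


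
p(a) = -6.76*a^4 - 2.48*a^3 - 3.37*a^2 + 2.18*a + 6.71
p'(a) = -27.04*a^3 - 7.44*a^2 - 6.74*a + 2.18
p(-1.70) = -51.01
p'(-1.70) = 124.98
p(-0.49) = 4.73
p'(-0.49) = 6.88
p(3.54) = -1199.42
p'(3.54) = -1314.46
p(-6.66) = -12724.43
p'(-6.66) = 7704.90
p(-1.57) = -36.49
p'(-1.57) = 99.06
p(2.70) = -420.04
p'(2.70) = -602.48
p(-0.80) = 1.31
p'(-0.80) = 16.65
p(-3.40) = -845.55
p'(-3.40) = 1001.87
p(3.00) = -631.60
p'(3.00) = -815.08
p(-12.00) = -136394.65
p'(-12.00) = 45736.82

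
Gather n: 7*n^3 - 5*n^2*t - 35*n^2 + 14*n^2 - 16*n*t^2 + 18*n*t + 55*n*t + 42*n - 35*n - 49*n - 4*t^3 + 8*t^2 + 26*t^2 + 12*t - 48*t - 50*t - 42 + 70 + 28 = 7*n^3 + n^2*(-5*t - 21) + n*(-16*t^2 + 73*t - 42) - 4*t^3 + 34*t^2 - 86*t + 56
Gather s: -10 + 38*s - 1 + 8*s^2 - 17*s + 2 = 8*s^2 + 21*s - 9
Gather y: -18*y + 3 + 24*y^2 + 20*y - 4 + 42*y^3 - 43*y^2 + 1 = 42*y^3 - 19*y^2 + 2*y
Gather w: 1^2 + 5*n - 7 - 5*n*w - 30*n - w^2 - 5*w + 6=-25*n - w^2 + w*(-5*n - 5)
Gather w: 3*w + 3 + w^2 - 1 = w^2 + 3*w + 2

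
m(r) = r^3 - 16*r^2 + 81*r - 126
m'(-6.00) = 381.00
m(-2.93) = -525.84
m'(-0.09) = 83.90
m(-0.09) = -133.42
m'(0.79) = 57.59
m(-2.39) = -424.64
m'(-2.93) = 200.51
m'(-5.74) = 363.52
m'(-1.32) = 128.47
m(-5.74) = -1307.22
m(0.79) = -71.50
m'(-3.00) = 204.00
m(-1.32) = -263.10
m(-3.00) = -540.00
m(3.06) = 0.70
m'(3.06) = 11.17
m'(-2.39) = 174.62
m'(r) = 3*r^2 - 32*r + 81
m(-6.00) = -1404.00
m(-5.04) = -1068.69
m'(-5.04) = 318.48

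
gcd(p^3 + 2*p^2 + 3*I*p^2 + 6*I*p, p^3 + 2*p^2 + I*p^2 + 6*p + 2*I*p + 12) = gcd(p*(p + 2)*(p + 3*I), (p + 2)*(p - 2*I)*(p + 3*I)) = p^2 + p*(2 + 3*I) + 6*I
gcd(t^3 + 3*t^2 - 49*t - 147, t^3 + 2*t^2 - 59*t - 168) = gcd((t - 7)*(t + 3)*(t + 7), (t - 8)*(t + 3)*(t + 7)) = t^2 + 10*t + 21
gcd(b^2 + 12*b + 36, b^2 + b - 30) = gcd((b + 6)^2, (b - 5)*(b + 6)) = b + 6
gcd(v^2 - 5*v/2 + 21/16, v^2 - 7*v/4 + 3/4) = v - 3/4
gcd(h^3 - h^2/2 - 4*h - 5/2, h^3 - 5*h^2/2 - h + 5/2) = h^2 - 3*h/2 - 5/2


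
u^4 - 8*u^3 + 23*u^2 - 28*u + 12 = (u - 3)*(u - 2)^2*(u - 1)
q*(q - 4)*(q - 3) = q^3 - 7*q^2 + 12*q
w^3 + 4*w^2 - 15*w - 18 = (w - 3)*(w + 1)*(w + 6)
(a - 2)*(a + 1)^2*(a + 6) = a^4 + 6*a^3 - 3*a^2 - 20*a - 12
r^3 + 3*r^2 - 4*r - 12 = (r - 2)*(r + 2)*(r + 3)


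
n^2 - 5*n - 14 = (n - 7)*(n + 2)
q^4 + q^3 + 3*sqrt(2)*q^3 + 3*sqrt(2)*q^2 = q^2*(q + 1)*(q + 3*sqrt(2))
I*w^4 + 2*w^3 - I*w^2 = w^2*(w - I)*(I*w + 1)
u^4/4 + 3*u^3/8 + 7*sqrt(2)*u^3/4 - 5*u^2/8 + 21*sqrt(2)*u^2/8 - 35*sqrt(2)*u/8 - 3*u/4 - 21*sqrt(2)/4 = (u/2 + 1/2)*(u/2 + 1)*(u - 3/2)*(u + 7*sqrt(2))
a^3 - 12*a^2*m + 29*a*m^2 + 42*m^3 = (a - 7*m)*(a - 6*m)*(a + m)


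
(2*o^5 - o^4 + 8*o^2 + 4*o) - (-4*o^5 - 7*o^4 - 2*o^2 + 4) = 6*o^5 + 6*o^4 + 10*o^2 + 4*o - 4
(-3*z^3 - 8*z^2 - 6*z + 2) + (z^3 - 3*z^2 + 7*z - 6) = -2*z^3 - 11*z^2 + z - 4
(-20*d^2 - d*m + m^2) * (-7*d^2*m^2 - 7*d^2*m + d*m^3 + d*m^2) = 140*d^4*m^2 + 140*d^4*m - 13*d^3*m^3 - 13*d^3*m^2 - 8*d^2*m^4 - 8*d^2*m^3 + d*m^5 + d*m^4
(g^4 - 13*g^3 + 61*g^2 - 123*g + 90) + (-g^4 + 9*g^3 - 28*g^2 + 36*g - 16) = -4*g^3 + 33*g^2 - 87*g + 74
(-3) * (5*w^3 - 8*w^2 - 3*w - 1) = -15*w^3 + 24*w^2 + 9*w + 3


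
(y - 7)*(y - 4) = y^2 - 11*y + 28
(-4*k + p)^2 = 16*k^2 - 8*k*p + p^2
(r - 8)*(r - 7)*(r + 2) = r^3 - 13*r^2 + 26*r + 112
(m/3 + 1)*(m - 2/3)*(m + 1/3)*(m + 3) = m^4/3 + 17*m^3/9 + 61*m^2/27 - 13*m/9 - 2/3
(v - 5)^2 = v^2 - 10*v + 25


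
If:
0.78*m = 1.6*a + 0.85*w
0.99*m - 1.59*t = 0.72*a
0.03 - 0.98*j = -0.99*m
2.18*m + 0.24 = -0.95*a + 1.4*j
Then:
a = -0.331032478384073*w - 0.0782096926542178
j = 0.414893451386222*w - 0.131454936112351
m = 0.410702608442927*w - 0.160430138777883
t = 0.405621991694988*w - 0.0644747538862057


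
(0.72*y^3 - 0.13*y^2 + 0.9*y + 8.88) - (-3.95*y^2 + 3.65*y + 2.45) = 0.72*y^3 + 3.82*y^2 - 2.75*y + 6.43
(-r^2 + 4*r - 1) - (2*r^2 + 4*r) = -3*r^2 - 1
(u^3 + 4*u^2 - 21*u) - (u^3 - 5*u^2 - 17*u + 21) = 9*u^2 - 4*u - 21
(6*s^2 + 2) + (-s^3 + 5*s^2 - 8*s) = -s^3 + 11*s^2 - 8*s + 2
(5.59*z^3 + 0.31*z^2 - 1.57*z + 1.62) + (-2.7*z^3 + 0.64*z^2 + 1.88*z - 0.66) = 2.89*z^3 + 0.95*z^2 + 0.31*z + 0.96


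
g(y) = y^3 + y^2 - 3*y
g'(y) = 3*y^2 + 2*y - 3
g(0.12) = -0.34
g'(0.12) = -2.72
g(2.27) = 10.04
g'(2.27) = 17.00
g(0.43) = -1.03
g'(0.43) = -1.59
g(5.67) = 197.42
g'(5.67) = 104.79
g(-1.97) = 2.15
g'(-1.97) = 4.70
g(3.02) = 27.60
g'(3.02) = 30.40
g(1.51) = 1.19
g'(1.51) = 6.86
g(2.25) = 9.70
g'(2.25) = 16.69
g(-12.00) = -1548.00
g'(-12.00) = 405.00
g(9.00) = 783.00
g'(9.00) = 258.00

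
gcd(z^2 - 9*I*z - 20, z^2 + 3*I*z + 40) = z - 5*I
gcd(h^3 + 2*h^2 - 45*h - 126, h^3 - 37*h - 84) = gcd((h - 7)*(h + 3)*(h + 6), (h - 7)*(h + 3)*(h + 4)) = h^2 - 4*h - 21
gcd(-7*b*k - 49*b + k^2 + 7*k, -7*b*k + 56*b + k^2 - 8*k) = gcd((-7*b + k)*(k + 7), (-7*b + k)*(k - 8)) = 7*b - k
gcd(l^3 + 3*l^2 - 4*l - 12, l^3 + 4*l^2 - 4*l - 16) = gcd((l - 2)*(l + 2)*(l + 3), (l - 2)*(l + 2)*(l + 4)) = l^2 - 4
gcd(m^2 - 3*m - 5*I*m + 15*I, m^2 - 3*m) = m - 3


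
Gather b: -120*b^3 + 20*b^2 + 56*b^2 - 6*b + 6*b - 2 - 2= -120*b^3 + 76*b^2 - 4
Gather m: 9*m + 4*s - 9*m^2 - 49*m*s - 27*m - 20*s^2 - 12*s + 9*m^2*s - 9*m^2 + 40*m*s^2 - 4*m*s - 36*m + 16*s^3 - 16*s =m^2*(9*s - 18) + m*(40*s^2 - 53*s - 54) + 16*s^3 - 20*s^2 - 24*s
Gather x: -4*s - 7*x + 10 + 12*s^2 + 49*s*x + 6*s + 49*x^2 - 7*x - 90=12*s^2 + 2*s + 49*x^2 + x*(49*s - 14) - 80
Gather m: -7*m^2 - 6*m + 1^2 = -7*m^2 - 6*m + 1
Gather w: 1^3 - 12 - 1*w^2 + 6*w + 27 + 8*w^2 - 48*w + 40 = 7*w^2 - 42*w + 56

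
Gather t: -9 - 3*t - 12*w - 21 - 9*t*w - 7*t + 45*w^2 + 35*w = t*(-9*w - 10) + 45*w^2 + 23*w - 30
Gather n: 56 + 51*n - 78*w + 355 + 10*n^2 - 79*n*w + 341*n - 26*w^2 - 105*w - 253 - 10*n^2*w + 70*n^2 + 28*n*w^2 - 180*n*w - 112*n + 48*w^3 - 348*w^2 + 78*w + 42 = n^2*(80 - 10*w) + n*(28*w^2 - 259*w + 280) + 48*w^3 - 374*w^2 - 105*w + 200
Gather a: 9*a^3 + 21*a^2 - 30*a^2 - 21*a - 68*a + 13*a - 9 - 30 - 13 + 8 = 9*a^3 - 9*a^2 - 76*a - 44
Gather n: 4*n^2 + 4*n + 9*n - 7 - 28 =4*n^2 + 13*n - 35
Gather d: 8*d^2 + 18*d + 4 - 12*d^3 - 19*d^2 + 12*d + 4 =-12*d^3 - 11*d^2 + 30*d + 8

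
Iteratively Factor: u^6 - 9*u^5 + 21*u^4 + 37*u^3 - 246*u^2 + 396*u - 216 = (u - 2)*(u^5 - 7*u^4 + 7*u^3 + 51*u^2 - 144*u + 108) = (u - 2)^2*(u^4 - 5*u^3 - 3*u^2 + 45*u - 54) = (u - 3)*(u - 2)^2*(u^3 - 2*u^2 - 9*u + 18) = (u - 3)^2*(u - 2)^2*(u^2 + u - 6) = (u - 3)^2*(u - 2)^2*(u + 3)*(u - 2)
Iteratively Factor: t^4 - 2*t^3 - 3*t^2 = (t)*(t^3 - 2*t^2 - 3*t) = t*(t - 3)*(t^2 + t) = t*(t - 3)*(t + 1)*(t)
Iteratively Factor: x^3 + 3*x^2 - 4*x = (x - 1)*(x^2 + 4*x) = (x - 1)*(x + 4)*(x)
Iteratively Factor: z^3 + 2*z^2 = (z)*(z^2 + 2*z) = z*(z + 2)*(z)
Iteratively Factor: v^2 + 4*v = (v + 4)*(v)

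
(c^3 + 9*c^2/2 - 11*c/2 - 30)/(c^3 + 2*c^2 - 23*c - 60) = (c - 5/2)/(c - 5)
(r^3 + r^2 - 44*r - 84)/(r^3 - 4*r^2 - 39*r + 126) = (r + 2)/(r - 3)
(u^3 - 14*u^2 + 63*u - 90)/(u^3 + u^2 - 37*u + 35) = (u^2 - 9*u + 18)/(u^2 + 6*u - 7)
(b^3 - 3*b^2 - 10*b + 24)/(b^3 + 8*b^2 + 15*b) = (b^2 - 6*b + 8)/(b*(b + 5))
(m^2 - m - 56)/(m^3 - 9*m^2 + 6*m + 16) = (m + 7)/(m^2 - m - 2)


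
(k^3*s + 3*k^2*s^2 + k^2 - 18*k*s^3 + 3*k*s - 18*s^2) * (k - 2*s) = k^4*s + k^3*s^2 + k^3 - 24*k^2*s^3 + k^2*s + 36*k*s^4 - 24*k*s^2 + 36*s^3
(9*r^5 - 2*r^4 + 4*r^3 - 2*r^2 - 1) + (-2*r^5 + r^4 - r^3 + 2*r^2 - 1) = 7*r^5 - r^4 + 3*r^3 - 2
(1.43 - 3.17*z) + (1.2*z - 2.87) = -1.97*z - 1.44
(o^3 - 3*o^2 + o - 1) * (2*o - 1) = 2*o^4 - 7*o^3 + 5*o^2 - 3*o + 1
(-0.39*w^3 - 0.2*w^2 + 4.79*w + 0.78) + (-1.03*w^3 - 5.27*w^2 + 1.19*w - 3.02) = -1.42*w^3 - 5.47*w^2 + 5.98*w - 2.24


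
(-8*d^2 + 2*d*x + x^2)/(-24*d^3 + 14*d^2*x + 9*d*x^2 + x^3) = (-2*d + x)/(-6*d^2 + 5*d*x + x^2)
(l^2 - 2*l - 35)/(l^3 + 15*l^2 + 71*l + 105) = (l - 7)/(l^2 + 10*l + 21)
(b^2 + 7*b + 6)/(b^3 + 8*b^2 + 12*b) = (b + 1)/(b*(b + 2))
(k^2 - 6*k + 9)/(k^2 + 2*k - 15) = (k - 3)/(k + 5)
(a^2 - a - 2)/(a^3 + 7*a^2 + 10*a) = (a^2 - a - 2)/(a*(a^2 + 7*a + 10))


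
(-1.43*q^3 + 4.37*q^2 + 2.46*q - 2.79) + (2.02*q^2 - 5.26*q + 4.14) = -1.43*q^3 + 6.39*q^2 - 2.8*q + 1.35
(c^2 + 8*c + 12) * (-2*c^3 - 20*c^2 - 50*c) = -2*c^5 - 36*c^4 - 234*c^3 - 640*c^2 - 600*c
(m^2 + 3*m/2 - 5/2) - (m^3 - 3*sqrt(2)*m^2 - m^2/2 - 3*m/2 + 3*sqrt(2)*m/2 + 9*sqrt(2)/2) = -m^3 + 3*m^2/2 + 3*sqrt(2)*m^2 - 3*sqrt(2)*m/2 + 3*m - 9*sqrt(2)/2 - 5/2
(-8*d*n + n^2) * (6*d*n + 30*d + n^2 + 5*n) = -48*d^2*n^2 - 240*d^2*n - 2*d*n^3 - 10*d*n^2 + n^4 + 5*n^3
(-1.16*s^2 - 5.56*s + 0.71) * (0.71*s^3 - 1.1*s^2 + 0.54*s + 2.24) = -0.8236*s^5 - 2.6716*s^4 + 5.9937*s^3 - 6.3818*s^2 - 12.071*s + 1.5904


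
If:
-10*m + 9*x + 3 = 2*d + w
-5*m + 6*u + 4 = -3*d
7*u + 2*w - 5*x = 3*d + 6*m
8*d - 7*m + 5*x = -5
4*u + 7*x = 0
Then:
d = -5167/13111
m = 4457/13111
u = -349/1873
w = 2523/1873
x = 1396/13111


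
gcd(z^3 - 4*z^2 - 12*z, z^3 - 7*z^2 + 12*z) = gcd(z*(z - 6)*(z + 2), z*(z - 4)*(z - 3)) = z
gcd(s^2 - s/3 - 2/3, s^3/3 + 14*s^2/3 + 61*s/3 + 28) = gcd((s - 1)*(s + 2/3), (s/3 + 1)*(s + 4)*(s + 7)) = 1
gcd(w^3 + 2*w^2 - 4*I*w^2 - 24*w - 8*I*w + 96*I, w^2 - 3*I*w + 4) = w - 4*I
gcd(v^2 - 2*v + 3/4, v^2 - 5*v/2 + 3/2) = v - 3/2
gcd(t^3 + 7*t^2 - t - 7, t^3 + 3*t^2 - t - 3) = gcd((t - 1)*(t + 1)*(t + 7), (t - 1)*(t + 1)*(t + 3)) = t^2 - 1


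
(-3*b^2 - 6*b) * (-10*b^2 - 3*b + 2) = 30*b^4 + 69*b^3 + 12*b^2 - 12*b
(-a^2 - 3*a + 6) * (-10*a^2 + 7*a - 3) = 10*a^4 + 23*a^3 - 78*a^2 + 51*a - 18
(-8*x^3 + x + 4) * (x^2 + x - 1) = -8*x^5 - 8*x^4 + 9*x^3 + 5*x^2 + 3*x - 4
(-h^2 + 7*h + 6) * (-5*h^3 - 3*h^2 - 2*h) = 5*h^5 - 32*h^4 - 49*h^3 - 32*h^2 - 12*h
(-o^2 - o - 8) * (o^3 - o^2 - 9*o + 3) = -o^5 + 2*o^3 + 14*o^2 + 69*o - 24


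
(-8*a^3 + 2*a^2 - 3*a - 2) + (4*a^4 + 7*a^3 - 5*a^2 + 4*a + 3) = 4*a^4 - a^3 - 3*a^2 + a + 1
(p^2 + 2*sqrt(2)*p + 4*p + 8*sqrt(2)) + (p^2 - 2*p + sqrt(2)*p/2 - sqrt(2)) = 2*p^2 + 2*p + 5*sqrt(2)*p/2 + 7*sqrt(2)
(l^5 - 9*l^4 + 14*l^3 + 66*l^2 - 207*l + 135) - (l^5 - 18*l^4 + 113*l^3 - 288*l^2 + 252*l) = 9*l^4 - 99*l^3 + 354*l^2 - 459*l + 135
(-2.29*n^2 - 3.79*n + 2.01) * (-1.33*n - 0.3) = 3.0457*n^3 + 5.7277*n^2 - 1.5363*n - 0.603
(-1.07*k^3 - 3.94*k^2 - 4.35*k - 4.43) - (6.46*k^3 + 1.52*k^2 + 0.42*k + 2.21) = -7.53*k^3 - 5.46*k^2 - 4.77*k - 6.64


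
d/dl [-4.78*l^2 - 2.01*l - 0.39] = -9.56*l - 2.01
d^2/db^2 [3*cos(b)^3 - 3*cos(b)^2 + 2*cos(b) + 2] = -17*cos(b)/4 + 6*cos(2*b) - 27*cos(3*b)/4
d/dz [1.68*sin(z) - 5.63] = 1.68*cos(z)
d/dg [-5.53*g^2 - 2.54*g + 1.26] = -11.06*g - 2.54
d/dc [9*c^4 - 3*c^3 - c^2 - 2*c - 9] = 36*c^3 - 9*c^2 - 2*c - 2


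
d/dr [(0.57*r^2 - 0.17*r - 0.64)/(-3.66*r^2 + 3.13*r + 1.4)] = (1.1619*r^2 - 3.0888*r + 1.7652)/(13.3956*r^4 - 22.9116*r^3 - 0.4511*r^2 + 8.764*r + 1.96)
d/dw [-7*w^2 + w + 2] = 1 - 14*w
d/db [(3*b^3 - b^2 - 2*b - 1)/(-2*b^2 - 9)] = (-6*b^4 - 85*b^2 + 14*b + 18)/(4*b^4 + 36*b^2 + 81)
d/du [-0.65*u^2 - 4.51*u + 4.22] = -1.3*u - 4.51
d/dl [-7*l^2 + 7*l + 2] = 7 - 14*l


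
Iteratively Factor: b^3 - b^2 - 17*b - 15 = (b - 5)*(b^2 + 4*b + 3) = (b - 5)*(b + 3)*(b + 1)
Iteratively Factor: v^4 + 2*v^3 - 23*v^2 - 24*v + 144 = (v - 3)*(v^3 + 5*v^2 - 8*v - 48) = (v - 3)*(v + 4)*(v^2 + v - 12) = (v - 3)*(v + 4)^2*(v - 3)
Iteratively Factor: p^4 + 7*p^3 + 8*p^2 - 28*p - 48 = (p + 2)*(p^3 + 5*p^2 - 2*p - 24) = (p + 2)*(p + 4)*(p^2 + p - 6) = (p + 2)*(p + 3)*(p + 4)*(p - 2)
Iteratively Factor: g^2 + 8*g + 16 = (g + 4)*(g + 4)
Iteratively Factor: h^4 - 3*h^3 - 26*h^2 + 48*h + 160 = (h + 2)*(h^3 - 5*h^2 - 16*h + 80) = (h - 4)*(h + 2)*(h^2 - h - 20) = (h - 4)*(h + 2)*(h + 4)*(h - 5)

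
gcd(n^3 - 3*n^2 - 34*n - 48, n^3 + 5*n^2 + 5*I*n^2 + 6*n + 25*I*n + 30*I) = n^2 + 5*n + 6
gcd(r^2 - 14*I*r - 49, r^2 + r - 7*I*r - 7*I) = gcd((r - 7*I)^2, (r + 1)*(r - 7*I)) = r - 7*I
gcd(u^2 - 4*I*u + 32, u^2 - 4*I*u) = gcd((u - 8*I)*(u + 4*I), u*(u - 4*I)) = 1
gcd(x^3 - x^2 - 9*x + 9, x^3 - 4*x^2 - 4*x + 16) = 1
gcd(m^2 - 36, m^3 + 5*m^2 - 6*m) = m + 6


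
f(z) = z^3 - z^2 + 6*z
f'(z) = 3*z^2 - 2*z + 6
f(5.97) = 212.96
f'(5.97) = 100.98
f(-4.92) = -172.82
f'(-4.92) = 88.46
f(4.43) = 93.89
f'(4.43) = 56.01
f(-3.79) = -91.54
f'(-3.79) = 56.67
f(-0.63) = -4.43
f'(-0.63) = 8.45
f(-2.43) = -34.83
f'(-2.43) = 28.57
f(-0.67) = -4.77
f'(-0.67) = 8.69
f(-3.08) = -57.18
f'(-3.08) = 40.62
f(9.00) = 702.00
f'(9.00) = 231.00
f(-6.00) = -288.00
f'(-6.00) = 126.00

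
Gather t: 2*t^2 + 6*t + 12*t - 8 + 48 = 2*t^2 + 18*t + 40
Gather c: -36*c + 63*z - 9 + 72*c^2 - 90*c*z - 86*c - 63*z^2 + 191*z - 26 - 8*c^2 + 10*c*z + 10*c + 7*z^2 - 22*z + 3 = 64*c^2 + c*(-80*z - 112) - 56*z^2 + 232*z - 32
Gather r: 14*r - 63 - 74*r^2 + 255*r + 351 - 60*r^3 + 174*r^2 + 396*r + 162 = -60*r^3 + 100*r^2 + 665*r + 450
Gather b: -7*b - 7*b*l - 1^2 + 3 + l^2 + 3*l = b*(-7*l - 7) + l^2 + 3*l + 2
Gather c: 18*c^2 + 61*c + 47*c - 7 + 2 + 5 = 18*c^2 + 108*c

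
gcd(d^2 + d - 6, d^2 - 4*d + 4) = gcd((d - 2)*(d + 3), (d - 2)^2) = d - 2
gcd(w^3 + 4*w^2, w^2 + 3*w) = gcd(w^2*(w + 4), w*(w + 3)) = w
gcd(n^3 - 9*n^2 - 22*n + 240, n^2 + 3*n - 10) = n + 5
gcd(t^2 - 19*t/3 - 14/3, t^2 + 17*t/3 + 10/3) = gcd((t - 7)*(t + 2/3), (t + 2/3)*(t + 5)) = t + 2/3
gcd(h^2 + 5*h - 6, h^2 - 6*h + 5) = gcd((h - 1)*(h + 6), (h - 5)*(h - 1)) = h - 1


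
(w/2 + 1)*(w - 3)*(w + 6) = w^3/2 + 5*w^2/2 - 6*w - 18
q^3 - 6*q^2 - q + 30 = (q - 5)*(q - 3)*(q + 2)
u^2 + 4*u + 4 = (u + 2)^2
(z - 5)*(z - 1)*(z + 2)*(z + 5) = z^4 + z^3 - 27*z^2 - 25*z + 50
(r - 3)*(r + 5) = r^2 + 2*r - 15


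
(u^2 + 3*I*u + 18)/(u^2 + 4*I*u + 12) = (u - 3*I)/(u - 2*I)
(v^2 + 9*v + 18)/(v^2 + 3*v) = (v + 6)/v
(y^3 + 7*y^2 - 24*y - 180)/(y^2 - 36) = (y^2 + y - 30)/(y - 6)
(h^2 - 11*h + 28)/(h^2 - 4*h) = (h - 7)/h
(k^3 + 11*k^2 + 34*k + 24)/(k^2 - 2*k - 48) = (k^2 + 5*k + 4)/(k - 8)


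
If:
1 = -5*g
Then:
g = -1/5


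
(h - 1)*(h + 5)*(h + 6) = h^3 + 10*h^2 + 19*h - 30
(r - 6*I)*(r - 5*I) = r^2 - 11*I*r - 30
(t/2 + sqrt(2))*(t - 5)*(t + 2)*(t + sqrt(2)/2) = t^4/2 - 3*t^3/2 + 5*sqrt(2)*t^3/4 - 15*sqrt(2)*t^2/4 - 4*t^2 - 25*sqrt(2)*t/2 - 3*t - 10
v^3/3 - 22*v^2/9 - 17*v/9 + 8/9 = (v/3 + 1/3)*(v - 8)*(v - 1/3)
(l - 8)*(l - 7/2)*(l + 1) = l^3 - 21*l^2/2 + 33*l/2 + 28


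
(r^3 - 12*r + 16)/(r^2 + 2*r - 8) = r - 2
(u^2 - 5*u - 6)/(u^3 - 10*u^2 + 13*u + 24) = (u - 6)/(u^2 - 11*u + 24)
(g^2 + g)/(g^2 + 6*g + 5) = g/(g + 5)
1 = 1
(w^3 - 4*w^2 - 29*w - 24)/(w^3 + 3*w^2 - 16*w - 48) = (w^2 - 7*w - 8)/(w^2 - 16)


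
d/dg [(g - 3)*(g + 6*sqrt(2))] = 2*g - 3 + 6*sqrt(2)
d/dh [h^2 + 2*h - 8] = 2*h + 2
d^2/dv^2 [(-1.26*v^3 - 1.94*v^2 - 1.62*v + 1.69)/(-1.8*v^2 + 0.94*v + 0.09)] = (7.105427357601e-15*v^5 + 19.697472*v^3 - 30.328344*v^2 + 18.792756*v - 3.776804)/(5.832*v^6 - 9.1368*v^5 + 3.89664*v^4 + 0.0830960000000003*v^3 - 0.194832*v^2 - 0.022842*v - 0.000729)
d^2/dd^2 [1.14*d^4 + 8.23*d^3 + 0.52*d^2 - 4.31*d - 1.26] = 13.68*d^2 + 49.38*d + 1.04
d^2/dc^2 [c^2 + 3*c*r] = 2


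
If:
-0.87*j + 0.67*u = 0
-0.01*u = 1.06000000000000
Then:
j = -81.63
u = -106.00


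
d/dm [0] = 0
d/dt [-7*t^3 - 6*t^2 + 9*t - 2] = -21*t^2 - 12*t + 9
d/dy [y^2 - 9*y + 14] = 2*y - 9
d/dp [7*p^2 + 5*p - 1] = 14*p + 5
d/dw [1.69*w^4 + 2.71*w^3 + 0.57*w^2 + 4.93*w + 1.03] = 6.76*w^3 + 8.13*w^2 + 1.14*w + 4.93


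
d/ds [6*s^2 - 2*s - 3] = 12*s - 2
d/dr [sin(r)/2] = cos(r)/2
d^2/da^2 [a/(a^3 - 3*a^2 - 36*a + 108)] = 6*(3*a*(-a^2 + 2*a + 12)^2 + (-a^2 - a*(a - 1) + 2*a + 12)*(a^3 - 3*a^2 - 36*a + 108))/(a^3 - 3*a^2 - 36*a + 108)^3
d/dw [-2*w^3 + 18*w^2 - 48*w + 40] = -6*w^2 + 36*w - 48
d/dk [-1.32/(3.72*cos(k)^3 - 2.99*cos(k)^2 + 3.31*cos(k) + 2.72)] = (-14.7312*cos(k)^2 + 7.8936*cos(k) - 4.3692)*sin(k)/(3.72*cos(k)^3 - 2.99*cos(k)^2 + 3.31*cos(k) + 2.72)^2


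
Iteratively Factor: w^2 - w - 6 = (w + 2)*(w - 3)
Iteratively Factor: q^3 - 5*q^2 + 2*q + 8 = (q + 1)*(q^2 - 6*q + 8) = (q - 2)*(q + 1)*(q - 4)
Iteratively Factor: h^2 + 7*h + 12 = (h + 3)*(h + 4)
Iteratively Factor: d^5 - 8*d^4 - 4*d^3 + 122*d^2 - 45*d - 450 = (d - 5)*(d^4 - 3*d^3 - 19*d^2 + 27*d + 90) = (d - 5)*(d - 3)*(d^3 - 19*d - 30) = (d - 5)^2*(d - 3)*(d^2 + 5*d + 6) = (d - 5)^2*(d - 3)*(d + 3)*(d + 2)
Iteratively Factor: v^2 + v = (v + 1)*(v)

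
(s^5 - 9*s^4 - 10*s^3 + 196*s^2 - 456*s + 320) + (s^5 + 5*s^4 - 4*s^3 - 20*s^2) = 2*s^5 - 4*s^4 - 14*s^3 + 176*s^2 - 456*s + 320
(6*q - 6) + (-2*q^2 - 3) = -2*q^2 + 6*q - 9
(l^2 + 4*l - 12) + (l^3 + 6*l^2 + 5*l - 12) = l^3 + 7*l^2 + 9*l - 24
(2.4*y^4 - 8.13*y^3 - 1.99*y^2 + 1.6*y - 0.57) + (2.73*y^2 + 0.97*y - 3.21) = 2.4*y^4 - 8.13*y^3 + 0.74*y^2 + 2.57*y - 3.78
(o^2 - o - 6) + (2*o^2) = 3*o^2 - o - 6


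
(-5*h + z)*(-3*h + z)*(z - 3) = 15*h^2*z - 45*h^2 - 8*h*z^2 + 24*h*z + z^3 - 3*z^2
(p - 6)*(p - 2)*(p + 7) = p^3 - p^2 - 44*p + 84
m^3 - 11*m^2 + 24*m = m*(m - 8)*(m - 3)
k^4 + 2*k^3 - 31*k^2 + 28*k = k*(k - 4)*(k - 1)*(k + 7)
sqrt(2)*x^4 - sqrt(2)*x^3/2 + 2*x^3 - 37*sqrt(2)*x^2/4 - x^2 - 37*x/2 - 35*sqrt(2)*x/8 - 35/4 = (x - 7/2)*(x + 5/2)*(x + sqrt(2))*(sqrt(2)*x + sqrt(2)/2)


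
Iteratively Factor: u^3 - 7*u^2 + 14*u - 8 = (u - 1)*(u^2 - 6*u + 8) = (u - 4)*(u - 1)*(u - 2)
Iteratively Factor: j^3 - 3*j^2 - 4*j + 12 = (j - 2)*(j^2 - j - 6) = (j - 3)*(j - 2)*(j + 2)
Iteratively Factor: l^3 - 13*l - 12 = (l + 1)*(l^2 - l - 12) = (l - 4)*(l + 1)*(l + 3)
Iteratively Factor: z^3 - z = (z - 1)*(z^2 + z) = (z - 1)*(z + 1)*(z)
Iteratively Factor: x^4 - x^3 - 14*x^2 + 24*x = (x)*(x^3 - x^2 - 14*x + 24) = x*(x - 3)*(x^2 + 2*x - 8) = x*(x - 3)*(x - 2)*(x + 4)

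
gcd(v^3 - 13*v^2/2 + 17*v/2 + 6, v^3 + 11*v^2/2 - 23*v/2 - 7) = v + 1/2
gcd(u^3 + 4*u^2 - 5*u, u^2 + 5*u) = u^2 + 5*u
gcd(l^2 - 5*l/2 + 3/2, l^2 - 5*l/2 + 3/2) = l^2 - 5*l/2 + 3/2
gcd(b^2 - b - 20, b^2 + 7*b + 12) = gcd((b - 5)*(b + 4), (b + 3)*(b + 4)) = b + 4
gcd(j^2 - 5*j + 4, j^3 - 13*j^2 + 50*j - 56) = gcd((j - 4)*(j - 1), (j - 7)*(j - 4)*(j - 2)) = j - 4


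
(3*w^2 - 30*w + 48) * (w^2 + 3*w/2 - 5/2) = 3*w^4 - 51*w^3/2 - 9*w^2/2 + 147*w - 120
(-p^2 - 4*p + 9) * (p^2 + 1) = -p^4 - 4*p^3 + 8*p^2 - 4*p + 9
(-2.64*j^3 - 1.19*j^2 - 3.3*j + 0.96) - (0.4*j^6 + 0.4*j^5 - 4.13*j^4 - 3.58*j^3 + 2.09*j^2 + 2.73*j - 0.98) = -0.4*j^6 - 0.4*j^5 + 4.13*j^4 + 0.94*j^3 - 3.28*j^2 - 6.03*j + 1.94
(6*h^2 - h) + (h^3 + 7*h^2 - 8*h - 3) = h^3 + 13*h^2 - 9*h - 3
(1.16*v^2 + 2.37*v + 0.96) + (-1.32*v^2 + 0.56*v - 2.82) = -0.16*v^2 + 2.93*v - 1.86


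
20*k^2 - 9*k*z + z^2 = (-5*k + z)*(-4*k + z)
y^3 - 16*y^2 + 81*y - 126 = (y - 7)*(y - 6)*(y - 3)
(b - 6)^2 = b^2 - 12*b + 36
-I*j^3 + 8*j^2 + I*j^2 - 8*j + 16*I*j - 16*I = (j + 4*I)^2*(-I*j + I)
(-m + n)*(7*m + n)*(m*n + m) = -7*m^3*n - 7*m^3 + 6*m^2*n^2 + 6*m^2*n + m*n^3 + m*n^2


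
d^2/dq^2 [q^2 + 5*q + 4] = 2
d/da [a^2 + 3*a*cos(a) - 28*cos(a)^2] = -3*a*sin(a) + 2*a + 28*sin(2*a) + 3*cos(a)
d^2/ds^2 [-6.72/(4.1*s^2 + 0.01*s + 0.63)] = (225.9264*s^2 + 0.55104*s - 6.72*(8.2*s + 0.01)*(16.4*s + 0.02) + 34.71552)/(4.1*s^2 + 0.01*s + 0.63)^3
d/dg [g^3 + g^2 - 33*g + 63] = 3*g^2 + 2*g - 33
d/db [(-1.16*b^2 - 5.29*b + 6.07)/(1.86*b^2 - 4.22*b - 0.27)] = (14.7346*b^2 - 21.954*b + 27.0437)/(3.4596*b^4 - 15.6984*b^3 + 16.804*b^2 + 2.2788*b + 0.0729)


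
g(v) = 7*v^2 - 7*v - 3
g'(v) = 14*v - 7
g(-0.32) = -0.04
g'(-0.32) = -11.48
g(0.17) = -3.99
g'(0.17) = -4.62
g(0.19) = -4.08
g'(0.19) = -4.34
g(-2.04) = 40.41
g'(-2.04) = -35.56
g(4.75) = 121.69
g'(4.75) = 59.50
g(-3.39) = 101.17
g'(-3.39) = -54.46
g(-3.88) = 129.54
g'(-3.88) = -61.32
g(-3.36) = 99.55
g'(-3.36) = -54.04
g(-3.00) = 81.00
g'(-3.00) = -49.00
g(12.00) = 921.00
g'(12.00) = 161.00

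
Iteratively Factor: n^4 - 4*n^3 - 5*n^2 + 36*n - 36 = (n - 2)*(n^3 - 2*n^2 - 9*n + 18) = (n - 2)^2*(n^2 - 9) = (n - 3)*(n - 2)^2*(n + 3)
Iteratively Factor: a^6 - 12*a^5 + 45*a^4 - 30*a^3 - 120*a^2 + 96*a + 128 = (a - 4)*(a^5 - 8*a^4 + 13*a^3 + 22*a^2 - 32*a - 32) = (a - 4)^2*(a^4 - 4*a^3 - 3*a^2 + 10*a + 8) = (a - 4)^2*(a - 2)*(a^3 - 2*a^2 - 7*a - 4) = (a - 4)^3*(a - 2)*(a^2 + 2*a + 1) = (a - 4)^3*(a - 2)*(a + 1)*(a + 1)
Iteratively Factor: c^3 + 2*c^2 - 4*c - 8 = (c - 2)*(c^2 + 4*c + 4) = (c - 2)*(c + 2)*(c + 2)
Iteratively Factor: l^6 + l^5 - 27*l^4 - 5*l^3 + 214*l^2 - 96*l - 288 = (l - 2)*(l^5 + 3*l^4 - 21*l^3 - 47*l^2 + 120*l + 144) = (l - 3)*(l - 2)*(l^4 + 6*l^3 - 3*l^2 - 56*l - 48) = (l - 3)*(l - 2)*(l + 4)*(l^3 + 2*l^2 - 11*l - 12) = (l - 3)^2*(l - 2)*(l + 4)*(l^2 + 5*l + 4) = (l - 3)^2*(l - 2)*(l + 1)*(l + 4)*(l + 4)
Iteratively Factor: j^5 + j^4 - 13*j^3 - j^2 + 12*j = (j - 3)*(j^4 + 4*j^3 - j^2 - 4*j) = (j - 3)*(j - 1)*(j^3 + 5*j^2 + 4*j) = (j - 3)*(j - 1)*(j + 4)*(j^2 + j) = j*(j - 3)*(j - 1)*(j + 4)*(j + 1)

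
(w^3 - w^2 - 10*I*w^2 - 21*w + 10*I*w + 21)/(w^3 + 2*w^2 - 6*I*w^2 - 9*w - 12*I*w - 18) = (w^2 - w*(1 + 7*I) + 7*I)/(w^2 + w*(2 - 3*I) - 6*I)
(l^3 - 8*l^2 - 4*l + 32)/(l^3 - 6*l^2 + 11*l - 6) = (l^2 - 6*l - 16)/(l^2 - 4*l + 3)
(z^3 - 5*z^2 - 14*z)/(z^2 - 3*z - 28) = z*(z + 2)/(z + 4)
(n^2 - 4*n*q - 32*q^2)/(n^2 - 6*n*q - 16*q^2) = (n + 4*q)/(n + 2*q)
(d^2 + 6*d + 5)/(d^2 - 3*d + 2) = (d^2 + 6*d + 5)/(d^2 - 3*d + 2)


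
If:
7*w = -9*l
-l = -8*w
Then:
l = 0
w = 0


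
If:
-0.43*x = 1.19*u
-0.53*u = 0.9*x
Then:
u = 0.00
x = 0.00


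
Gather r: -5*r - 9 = -5*r - 9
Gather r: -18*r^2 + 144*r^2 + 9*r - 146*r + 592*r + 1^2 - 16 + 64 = 126*r^2 + 455*r + 49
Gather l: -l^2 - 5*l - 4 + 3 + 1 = -l^2 - 5*l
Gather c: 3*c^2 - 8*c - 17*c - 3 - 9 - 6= 3*c^2 - 25*c - 18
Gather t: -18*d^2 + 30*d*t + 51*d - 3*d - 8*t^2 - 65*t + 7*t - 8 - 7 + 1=-18*d^2 + 48*d - 8*t^2 + t*(30*d - 58) - 14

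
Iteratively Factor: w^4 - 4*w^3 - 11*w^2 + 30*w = (w - 2)*(w^3 - 2*w^2 - 15*w) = w*(w - 2)*(w^2 - 2*w - 15) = w*(w - 5)*(w - 2)*(w + 3)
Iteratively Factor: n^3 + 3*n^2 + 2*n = (n)*(n^2 + 3*n + 2) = n*(n + 2)*(n + 1)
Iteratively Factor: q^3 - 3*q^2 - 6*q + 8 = (q - 1)*(q^2 - 2*q - 8) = (q - 1)*(q + 2)*(q - 4)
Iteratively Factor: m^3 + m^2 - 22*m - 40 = (m + 4)*(m^2 - 3*m - 10) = (m - 5)*(m + 4)*(m + 2)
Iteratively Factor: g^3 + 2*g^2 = (g)*(g^2 + 2*g) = g*(g + 2)*(g)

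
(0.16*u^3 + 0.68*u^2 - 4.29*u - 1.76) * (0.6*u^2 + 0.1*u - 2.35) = 0.096*u^5 + 0.424*u^4 - 2.882*u^3 - 3.083*u^2 + 9.9055*u + 4.136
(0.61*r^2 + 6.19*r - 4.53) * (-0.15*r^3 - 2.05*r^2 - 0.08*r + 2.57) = -0.0915*r^5 - 2.179*r^4 - 12.0588*r^3 + 10.359*r^2 + 16.2707*r - 11.6421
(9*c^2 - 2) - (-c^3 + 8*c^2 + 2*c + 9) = c^3 + c^2 - 2*c - 11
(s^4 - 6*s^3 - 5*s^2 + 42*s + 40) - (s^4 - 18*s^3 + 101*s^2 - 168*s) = 12*s^3 - 106*s^2 + 210*s + 40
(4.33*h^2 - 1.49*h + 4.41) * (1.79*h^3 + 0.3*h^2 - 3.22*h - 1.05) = 7.7507*h^5 - 1.3681*h^4 - 6.4957*h^3 + 1.5743*h^2 - 12.6357*h - 4.6305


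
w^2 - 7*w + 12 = (w - 4)*(w - 3)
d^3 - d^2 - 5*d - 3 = (d - 3)*(d + 1)^2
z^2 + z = z*(z + 1)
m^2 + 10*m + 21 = (m + 3)*(m + 7)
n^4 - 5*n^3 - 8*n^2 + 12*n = n*(n - 6)*(n - 1)*(n + 2)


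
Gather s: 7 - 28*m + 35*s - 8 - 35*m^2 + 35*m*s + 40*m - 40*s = -35*m^2 + 12*m + s*(35*m - 5) - 1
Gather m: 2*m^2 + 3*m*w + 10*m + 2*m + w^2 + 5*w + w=2*m^2 + m*(3*w + 12) + w^2 + 6*w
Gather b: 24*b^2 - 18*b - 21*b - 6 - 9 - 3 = 24*b^2 - 39*b - 18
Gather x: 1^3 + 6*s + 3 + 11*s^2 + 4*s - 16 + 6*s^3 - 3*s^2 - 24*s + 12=6*s^3 + 8*s^2 - 14*s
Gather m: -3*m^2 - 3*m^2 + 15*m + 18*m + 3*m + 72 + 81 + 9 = -6*m^2 + 36*m + 162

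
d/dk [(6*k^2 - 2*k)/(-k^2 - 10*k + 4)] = 2*(-31*k^2 + 24*k - 4)/(k^4 + 20*k^3 + 92*k^2 - 80*k + 16)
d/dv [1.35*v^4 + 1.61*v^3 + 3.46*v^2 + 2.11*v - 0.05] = 5.4*v^3 + 4.83*v^2 + 6.92*v + 2.11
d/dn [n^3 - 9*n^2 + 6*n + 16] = 3*n^2 - 18*n + 6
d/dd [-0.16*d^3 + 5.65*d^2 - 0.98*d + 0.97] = -0.48*d^2 + 11.3*d - 0.98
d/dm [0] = 0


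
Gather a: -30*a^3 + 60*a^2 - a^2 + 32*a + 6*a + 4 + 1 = -30*a^3 + 59*a^2 + 38*a + 5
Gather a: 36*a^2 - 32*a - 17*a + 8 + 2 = 36*a^2 - 49*a + 10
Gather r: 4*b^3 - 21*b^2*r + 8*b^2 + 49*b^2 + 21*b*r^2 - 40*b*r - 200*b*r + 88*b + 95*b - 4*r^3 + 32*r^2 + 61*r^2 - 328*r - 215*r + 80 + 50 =4*b^3 + 57*b^2 + 183*b - 4*r^3 + r^2*(21*b + 93) + r*(-21*b^2 - 240*b - 543) + 130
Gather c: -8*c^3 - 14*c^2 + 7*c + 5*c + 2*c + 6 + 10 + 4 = -8*c^3 - 14*c^2 + 14*c + 20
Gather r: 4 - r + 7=11 - r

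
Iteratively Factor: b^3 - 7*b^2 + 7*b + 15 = (b - 5)*(b^2 - 2*b - 3) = (b - 5)*(b + 1)*(b - 3)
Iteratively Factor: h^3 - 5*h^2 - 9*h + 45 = (h + 3)*(h^2 - 8*h + 15) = (h - 3)*(h + 3)*(h - 5)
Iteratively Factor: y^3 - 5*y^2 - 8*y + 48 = (y - 4)*(y^2 - y - 12) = (y - 4)^2*(y + 3)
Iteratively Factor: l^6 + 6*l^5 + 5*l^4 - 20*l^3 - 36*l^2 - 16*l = (l + 1)*(l^5 + 5*l^4 - 20*l^2 - 16*l) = (l + 1)*(l + 4)*(l^4 + l^3 - 4*l^2 - 4*l) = (l + 1)^2*(l + 4)*(l^3 - 4*l) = (l + 1)^2*(l + 2)*(l + 4)*(l^2 - 2*l) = l*(l + 1)^2*(l + 2)*(l + 4)*(l - 2)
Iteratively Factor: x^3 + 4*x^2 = (x)*(x^2 + 4*x) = x^2*(x + 4)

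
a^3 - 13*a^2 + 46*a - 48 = (a - 8)*(a - 3)*(a - 2)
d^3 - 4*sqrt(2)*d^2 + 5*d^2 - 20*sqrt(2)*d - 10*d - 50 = (d + 5)*(d - 5*sqrt(2))*(d + sqrt(2))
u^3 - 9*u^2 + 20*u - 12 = (u - 6)*(u - 2)*(u - 1)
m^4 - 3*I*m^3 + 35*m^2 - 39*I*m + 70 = (m - 7*I)*(m - 2*I)*(m + I)*(m + 5*I)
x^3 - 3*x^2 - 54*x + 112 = (x - 8)*(x - 2)*(x + 7)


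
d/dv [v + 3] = 1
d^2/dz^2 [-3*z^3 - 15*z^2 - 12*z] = -18*z - 30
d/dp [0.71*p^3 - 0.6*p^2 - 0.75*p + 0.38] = 2.13*p^2 - 1.2*p - 0.75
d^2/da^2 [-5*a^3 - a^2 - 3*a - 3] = -30*a - 2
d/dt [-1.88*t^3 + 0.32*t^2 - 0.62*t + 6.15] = -5.64*t^2 + 0.64*t - 0.62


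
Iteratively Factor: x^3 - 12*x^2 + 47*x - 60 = (x - 4)*(x^2 - 8*x + 15) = (x - 5)*(x - 4)*(x - 3)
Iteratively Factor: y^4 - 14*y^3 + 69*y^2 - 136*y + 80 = (y - 4)*(y^3 - 10*y^2 + 29*y - 20) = (y - 5)*(y - 4)*(y^2 - 5*y + 4) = (y - 5)*(y - 4)*(y - 1)*(y - 4)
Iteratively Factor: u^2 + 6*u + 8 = (u + 4)*(u + 2)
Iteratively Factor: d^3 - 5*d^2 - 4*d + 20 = (d + 2)*(d^2 - 7*d + 10) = (d - 2)*(d + 2)*(d - 5)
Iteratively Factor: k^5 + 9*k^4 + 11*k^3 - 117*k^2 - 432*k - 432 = (k + 3)*(k^4 + 6*k^3 - 7*k^2 - 96*k - 144) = (k - 4)*(k + 3)*(k^3 + 10*k^2 + 33*k + 36) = (k - 4)*(k + 3)^2*(k^2 + 7*k + 12) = (k - 4)*(k + 3)^3*(k + 4)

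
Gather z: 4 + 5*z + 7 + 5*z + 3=10*z + 14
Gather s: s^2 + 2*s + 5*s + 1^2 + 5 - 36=s^2 + 7*s - 30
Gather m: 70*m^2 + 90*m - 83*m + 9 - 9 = 70*m^2 + 7*m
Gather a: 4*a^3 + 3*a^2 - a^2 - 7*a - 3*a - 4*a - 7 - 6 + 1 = 4*a^3 + 2*a^2 - 14*a - 12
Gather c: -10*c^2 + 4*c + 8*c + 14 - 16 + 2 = -10*c^2 + 12*c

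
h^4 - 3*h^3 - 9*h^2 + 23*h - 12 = (h - 4)*(h - 1)^2*(h + 3)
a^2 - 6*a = a*(a - 6)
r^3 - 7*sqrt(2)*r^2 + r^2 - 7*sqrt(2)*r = r*(r + 1)*(r - 7*sqrt(2))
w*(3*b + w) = 3*b*w + w^2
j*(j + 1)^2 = j^3 + 2*j^2 + j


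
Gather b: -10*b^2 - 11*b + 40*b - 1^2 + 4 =-10*b^2 + 29*b + 3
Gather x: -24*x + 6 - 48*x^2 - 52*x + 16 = -48*x^2 - 76*x + 22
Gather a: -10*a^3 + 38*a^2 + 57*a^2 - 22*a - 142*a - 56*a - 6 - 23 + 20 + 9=-10*a^3 + 95*a^2 - 220*a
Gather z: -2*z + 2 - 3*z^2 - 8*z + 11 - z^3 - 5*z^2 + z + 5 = -z^3 - 8*z^2 - 9*z + 18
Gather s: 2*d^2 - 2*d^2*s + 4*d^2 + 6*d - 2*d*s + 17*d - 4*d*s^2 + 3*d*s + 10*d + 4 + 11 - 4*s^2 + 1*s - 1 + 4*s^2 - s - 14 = 6*d^2 - 4*d*s^2 + 33*d + s*(-2*d^2 + d)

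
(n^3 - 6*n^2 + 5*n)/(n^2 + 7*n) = (n^2 - 6*n + 5)/(n + 7)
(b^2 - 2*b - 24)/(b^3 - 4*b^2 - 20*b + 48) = 1/(b - 2)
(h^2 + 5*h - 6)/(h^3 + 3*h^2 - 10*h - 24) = (h^2 + 5*h - 6)/(h^3 + 3*h^2 - 10*h - 24)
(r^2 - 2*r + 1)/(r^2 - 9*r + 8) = (r - 1)/(r - 8)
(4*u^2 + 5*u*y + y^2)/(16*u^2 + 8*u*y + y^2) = (u + y)/(4*u + y)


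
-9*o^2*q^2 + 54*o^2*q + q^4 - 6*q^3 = q*(-3*o + q)*(3*o + q)*(q - 6)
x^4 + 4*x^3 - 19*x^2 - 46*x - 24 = (x - 4)*(x + 1)^2*(x + 6)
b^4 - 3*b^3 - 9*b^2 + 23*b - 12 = (b - 4)*(b - 1)^2*(b + 3)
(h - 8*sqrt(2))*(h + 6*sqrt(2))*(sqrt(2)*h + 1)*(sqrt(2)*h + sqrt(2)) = 2*h^4 - 3*sqrt(2)*h^3 + 2*h^3 - 196*h^2 - 3*sqrt(2)*h^2 - 196*h - 96*sqrt(2)*h - 96*sqrt(2)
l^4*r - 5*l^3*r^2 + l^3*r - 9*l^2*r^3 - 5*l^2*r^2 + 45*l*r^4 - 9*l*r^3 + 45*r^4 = (l - 5*r)*(l - 3*r)*(l + 3*r)*(l*r + r)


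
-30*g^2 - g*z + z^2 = (-6*g + z)*(5*g + z)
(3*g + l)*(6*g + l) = 18*g^2 + 9*g*l + l^2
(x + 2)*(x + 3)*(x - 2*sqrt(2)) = x^3 - 2*sqrt(2)*x^2 + 5*x^2 - 10*sqrt(2)*x + 6*x - 12*sqrt(2)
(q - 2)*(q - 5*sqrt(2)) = q^2 - 5*sqrt(2)*q - 2*q + 10*sqrt(2)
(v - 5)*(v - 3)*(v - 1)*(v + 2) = v^4 - 7*v^3 + 5*v^2 + 31*v - 30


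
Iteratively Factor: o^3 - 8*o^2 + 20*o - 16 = (o - 2)*(o^2 - 6*o + 8) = (o - 2)^2*(o - 4)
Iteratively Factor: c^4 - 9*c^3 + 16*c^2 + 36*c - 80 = (c - 5)*(c^3 - 4*c^2 - 4*c + 16) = (c - 5)*(c + 2)*(c^2 - 6*c + 8) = (c - 5)*(c - 2)*(c + 2)*(c - 4)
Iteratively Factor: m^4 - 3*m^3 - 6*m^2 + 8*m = (m)*(m^3 - 3*m^2 - 6*m + 8) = m*(m + 2)*(m^2 - 5*m + 4) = m*(m - 1)*(m + 2)*(m - 4)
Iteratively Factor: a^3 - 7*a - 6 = (a + 1)*(a^2 - a - 6) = (a + 1)*(a + 2)*(a - 3)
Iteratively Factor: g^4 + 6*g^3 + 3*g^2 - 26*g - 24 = (g + 1)*(g^3 + 5*g^2 - 2*g - 24) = (g - 2)*(g + 1)*(g^2 + 7*g + 12) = (g - 2)*(g + 1)*(g + 3)*(g + 4)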